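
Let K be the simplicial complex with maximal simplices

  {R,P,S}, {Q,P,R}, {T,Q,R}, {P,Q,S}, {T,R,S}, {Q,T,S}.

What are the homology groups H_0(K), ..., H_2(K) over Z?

Order the vertices as P < Q < R < S < T. Listing each simplex with vertices in this order, K has dimension 2 with simplices:

  0-simplices (5): P, Q, R, S, T
  1-simplices (9): PQ, PR, PS, QR, QS, QT, RS, RT, ST
  2-simplices (6): PQR, PQS, PRS, QRT, QST, RST

Hence C_0 ≅ Z^5, C_1 ≅ Z^9, C_2 ≅ Z^6.

∂_1: C_1 → C_0 sends each edge [p,q] (with p < q) to q − p. For instance
  ∂RS = S − R.
As a 5×9 matrix over Z this has rank 4, with invariant factors (1,1,1,1).

Boundary ∂_2: C_2 → C_1 maps a triangle to the signed sum of its edges. For instance
  ∂PQR = QR − PR + PQ,
  ∂PRS = RS − PS + PR.
This gives a 9×6 integer matrix of rank 5; reducing to Smith normal form yields diagonal entries (1,1,1,1,1).

Computing H_k = (kernel of ∂_k) / (image of ∂_{k+1}):

  H_0: rank C_0 − rank ∂_1 = 5 − 4 = 1, and the invariant factors of ∂_1 are all 1, so H_0 = Z.
  H_1: rank ker ∂_1 − rank ∂_2 = (9 − 4) − 5 = 0, and the invariant factors of ∂_2 are all 1, so H_1 = 0.
  H_2: rank ker ∂_2 − rank ∂_3 = (6 − 5) − 0 = 1, and there is no ∂_3, so H_2 = Z.

As a check, the Euler characteristic is 5 − 9 + 6 = 2, which agrees with 1 − 0 + 1 = 2.
(K is a triangulation of the 2-sphere S^2.)

H_0 ≅ Z,  H_1 = 0,  H_2 ≅ Z.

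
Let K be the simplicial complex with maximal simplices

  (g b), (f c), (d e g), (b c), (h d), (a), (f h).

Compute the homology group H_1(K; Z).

H_1 ≅ Z.

Fix the vertex order a < b < c < d < e < f < g < h and write every simplex with vertices in increasing order. Then dim K = 2 and the simplices of K are:

  0-simplices (8): a, b, c, d, e, f, g, h
  1-simplices (8): bc, bg, cf, de, dg, dh, eg, fh
  2-simplices (1): deg

giving chain groups C_0 ≅ Z^8, C_1 ≅ Z^8, C_2 ≅ Z^1.

The boundary map ∂_1: C_1 → C_0 is given by ∂[p,q] = [q] − [p].
This gives a 8×8 integer matrix of rank 6; reducing to Smith normal form yields diagonal entries (1,1,1,1,1,1).

Boundary ∂_2: C_2 → C_1 sends each 2-simplex [p,q,r] to [q,r] − [p,r] + [p,q]. For instance
  ∂deg = eg − dg + de.
This gives a 8×1 integer matrix of rank 1; reducing to Smith normal form yields diagonal entries (1).

From H_k ≅ ker(∂_k) / im(∂_{k+1}) we obtain:

  H_1: rank ker ∂_1 − rank ∂_2 = (8 − 6) − 1 = 1, and the invariant factors of ∂_2 are all 1, so H_1 ≅ Z.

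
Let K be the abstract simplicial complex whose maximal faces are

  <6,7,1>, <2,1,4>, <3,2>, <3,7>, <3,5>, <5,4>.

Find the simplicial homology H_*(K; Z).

H_0 ≅ Z,  H_1 ≅ Z^2,  H_2 = 0.

Fix the vertex order 1 < 2 < 3 < 4 < 5 < 6 < 7 and write every simplex with vertices in increasing order. Then dim K = 2 and the simplices of K are:

  0-simplices (7): [1], [2], [3], [4], [5], [6], [7]
  1-simplices (10): [1,2], [1,4], [1,6], [1,7], [2,3], [2,4], [3,5], [3,7], [4,5], [6,7]
  2-simplices (2): [1,2,4], [1,6,7]

Hence C_0 ≅ Z^7, C_1 ≅ Z^10, C_2 ≅ Z^2.

Boundary ∂_1: C_1 → C_0 maps an edge to its endpoints' difference, ∂[p,q] = q − p.
As a 7×10 matrix over Z this has rank 6, with invariant factors (1,1,1,1,1,1).

The boundary map ∂_2: C_2 → C_1 acts by ∂[p,q,r] = [q,r] − [p,r] + [p,q]. For instance
  ∂[1,2,4] = [2,4] − [1,4] + [1,2],
  ∂[1,6,7] = [6,7] − [1,7] + [1,6].
The 10×2 boundary matrix has rank 2 and Smith normal form diag(1,1).

Computing H_k = (kernel of ∂_k) / (image of ∂_{k+1}):

  H_0: rank C_0 − rank ∂_1 = 7 − 6 = 1, and the invariant factors of ∂_1 are all 1, so H_0 ≅ Z.
  H_1: rank ker ∂_1 − rank ∂_2 = (10 − 6) − 2 = 2, and the invariant factors of ∂_2 are all 1, so H_1 ≅ Z^2.
  H_2: rank ker ∂_2 − rank ∂_3 = (2 − 2) − 0 = 0, and there is no ∂_3, so H_2 ≅ 0.

As a check, the Euler characteristic is 7 − 10 + 2 = -1, which agrees with 1 − 2 + 0 = -1.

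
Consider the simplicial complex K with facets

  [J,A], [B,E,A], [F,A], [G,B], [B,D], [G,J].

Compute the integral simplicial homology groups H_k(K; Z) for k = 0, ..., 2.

H_0 = Z,  H_1 = Z,  H_2 = 0.

Fix the vertex order A < B < D < E < F < G < J and write every simplex with vertices in increasing order. Then dim K = 2 and the simplices of K are:

  0-simplices (7): A, B, D, E, F, G, J
  1-simplices (8): AB, AE, AF, AJ, BD, BE, BG, GJ
  2-simplices (1): ABE

so the chain groups are C_0 ≅ Z^7, C_1 ≅ Z^8, C_2 ≅ Z^1.

∂_1: C_1 → C_0 is given by ∂[p,q] = [q] − [p]. For instance
  ∂AJ = J − A.
As a 7×8 matrix over Z this has rank 6, with invariant factors (1,1,1,1,1,1).

The boundary map ∂_2: C_2 → C_1 acts by ∂[p,q,r] = [q,r] − [p,r] + [p,q]. For instance
  ∂ABE = BE − AE + AB.
The 8×1 boundary matrix has rank 1 and Smith normal form diag(1).

Computing H_k = (kernel of ∂_k) / (image of ∂_{k+1}):

  H_0: rank C_0 − rank ∂_1 = 7 − 6 = 1, and the invariant factors of ∂_1 are all 1, so H_0 ≅ Z.
  H_1: rank ker ∂_1 − rank ∂_2 = (8 − 6) − 1 = 1, and the invariant factors of ∂_2 are all 1, so H_1 ≅ Z.
  H_2: rank ker ∂_2 − rank ∂_3 = (1 − 1) − 0 = 0, and there is no ∂_3, so H_2 ≅ 0.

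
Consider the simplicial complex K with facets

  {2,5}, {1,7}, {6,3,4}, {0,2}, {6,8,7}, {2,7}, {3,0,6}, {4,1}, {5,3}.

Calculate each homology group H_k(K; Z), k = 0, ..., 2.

H_0 ≅ Z,  H_1 ≅ Z^3,  H_2 = 0.

Fix the vertex order 0 < 1 < 2 < 3 < 4 < 5 < 6 < 7 < 8 and write every simplex with vertices in increasing order. Then dim K = 2 and the simplices of K are:

  0-simplices (9): [0], [1], [2], [3], [4], [5], [6], [7], [8]
  1-simplices (14): [0,2], [0,3], [0,6], [1,4], [1,7], [2,5], [2,7], [3,4], [3,5], [3,6], [4,6], [6,7], [6,8], [7,8]
  2-simplices (3): [0,3,6], [3,4,6], [6,7,8]

so the chain groups are C_0 ≅ Z^9, C_1 ≅ Z^14, C_2 ≅ Z^3.

The boundary map ∂_1: C_1 → C_0 sends each edge [p,q] (with p < q) to q − p. For instance
  ∂[2,7] = [7] − [2].
As a 9×14 matrix over Z this has rank 8, with invariant factors (1,1,1,1,1,1,1,1).

The boundary map ∂_2: C_2 → C_1 acts by ∂[p,q,r] = [q,r] − [p,r] + [p,q]. For instance
  ∂[0,3,6] = [3,6] − [0,6] + [0,3],
  ∂[6,7,8] = [7,8] − [6,8] + [6,7].
The 14×3 boundary matrix has rank 3 and Smith normal form diag(1,1,1).

Now H_k = ker ∂_k / im ∂_{k+1}, so:

  H_0: rank C_0 − rank ∂_1 = 9 − 8 = 1, and the invariant factors of ∂_1 are all 1, so H_0 = Z.
  H_1: rank ker ∂_1 − rank ∂_2 = (14 − 8) − 3 = 3, and the invariant factors of ∂_2 are all 1, so H_1 = Z^3.
  H_2: rank ker ∂_2 − rank ∂_3 = (3 − 3) − 0 = 0, and there is no ∂_3, so H_2 = 0.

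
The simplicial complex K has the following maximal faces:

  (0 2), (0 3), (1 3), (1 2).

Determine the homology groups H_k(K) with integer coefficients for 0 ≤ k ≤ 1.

We work with the vertex ordering 0 < 1 < 2 < 3. The simplices of K, each written with vertices in increasing order, are:

  0-simplices (4): [0], [1], [2], [3]
  1-simplices (4): [0,2], [0,3], [1,2], [1,3]

so the chain groups are C_0 ≅ Z^4, C_1 ≅ Z^4.

Boundary ∂_1: C_1 → C_0 sends each edge [p,q] (with p < q) to q − p.
This gives a 4×4 integer matrix of rank 3; reducing to Smith normal form yields diagonal entries (1,1,1).

Computing H_k = (kernel of ∂_k) / (image of ∂_{k+1}):

  H_0: rank C_0 − rank ∂_1 = 4 − 3 = 1, and the invariant factors of ∂_1 are all 1, so H_0 = Z.
  H_1: rank ker ∂_1 − rank ∂_2 = (4 − 3) − 0 = 1, and there is no ∂_2, so H_1 = Z.

As a check, the Euler characteristic is 4 − 4 = 0, which agrees with 1 − 1 = 0.

H_0 = Z,  H_1 = Z.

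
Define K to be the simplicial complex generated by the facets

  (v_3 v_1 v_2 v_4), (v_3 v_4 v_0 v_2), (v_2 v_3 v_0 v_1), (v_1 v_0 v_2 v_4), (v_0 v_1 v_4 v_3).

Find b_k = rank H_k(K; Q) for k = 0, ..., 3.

We work with the vertex ordering v_0 < v_1 < v_2 < v_3 < v_4. The simplices of K, each written with vertices in increasing order, are:

  0-simplices (5): [v_0], [v_1], [v_2], [v_3], [v_4]
  1-simplices (10): [v_0,v_1], [v_0,v_2], [v_0,v_3], [v_0,v_4], [v_1,v_2], [v_1,v_3], [v_1,v_4], [v_2,v_3], [v_2,v_4], [v_3,v_4]
  2-simplices (10): [v_0,v_1,v_2], [v_0,v_1,v_3], [v_0,v_1,v_4], [v_0,v_2,v_3], [v_0,v_2,v_4], [v_0,v_3,v_4], [v_1,v_2,v_3], [v_1,v_2,v_4], [v_1,v_3,v_4], [v_2,v_3,v_4]
  3-simplices (5): [v_0,v_1,v_2,v_3], [v_0,v_1,v_2,v_4], [v_0,v_1,v_3,v_4], [v_0,v_2,v_3,v_4], [v_1,v_2,v_3,v_4]

Hence C_0 ≅ Z^5, C_1 ≅ Z^10, C_2 ≅ Z^10, C_3 ≅ Z^5.

The boundary map ∂_1: C_1 → C_0 sends each edge [p,q] (with p < q) to q − p. For instance
  ∂[v_2,v_4] = [v_4] − [v_2].
This gives a 5×10 integer matrix of rank 4; reducing to Smith normal form yields diagonal entries (1,1,1,1).

The boundary map ∂_2: C_2 → C_1 sends each 2-simplex [p,q,r] to [q,r] − [p,r] + [p,q]. For instance
  ∂[v_0,v_1,v_3] = [v_1,v_3] − [v_0,v_3] + [v_0,v_1],
  ∂[v_2,v_3,v_4] = [v_3,v_4] − [v_2,v_4] + [v_2,v_3].
The 10×10 boundary matrix has rank 6 and Smith normal form diag(1,1,1,1,1,1).

Boundary ∂_3: C_3 → C_2 sends each 3-simplex σ to the alternating sum Σ_i (−1)^i (σ with its i-th vertex removed). For instance
  ∂[v_0,v_1,v_2,v_4] = [v_1,v_2,v_4] − [v_0,v_2,v_4] + [v_0,v_1,v_4] − [v_0,v_1,v_2],
  ∂[v_0,v_1,v_3,v_4] = [v_1,v_3,v_4] − [v_0,v_3,v_4] + [v_0,v_1,v_4] − [v_0,v_1,v_3].
This gives a 10×5 integer matrix of rank 4; reducing to Smith normal form yields diagonal entries (1,1,1,1).

Reading off H_k = ker ∂_k / im ∂_{k+1}:

  H_0: rank C_0 − rank ∂_1 = 5 − 4 = 1, and the invariant factors of ∂_1 are all 1, so H_0 ≅ Z.
  H_1: rank ker ∂_1 − rank ∂_2 = (10 − 4) − 6 = 0, and the invariant factors of ∂_2 are all 1, so H_1 ≅ 0.
  H_2: rank ker ∂_2 − rank ∂_3 = (10 − 6) − 4 = 0, and the invariant factors of ∂_3 are all 1, so H_2 ≅ 0.
  H_3: rank ker ∂_3 − rank ∂_4 = (5 − 4) − 0 = 1, and there is no ∂_4, so H_3 ≅ Z.

Hence the Betti numbers are b_0 = 1, b_1 = 0, b_2 = 0, b_3 = 1.

b_0 = 1, b_1 = 0, b_2 = 0, b_3 = 1.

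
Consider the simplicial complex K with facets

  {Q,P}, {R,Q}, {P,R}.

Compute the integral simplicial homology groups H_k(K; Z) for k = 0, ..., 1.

We work with the vertex ordering P < Q < R. The simplices of K, each written with vertices in increasing order, are:

  0-simplices (3): P, Q, R
  1-simplices (3): PQ, PR, QR

Hence C_0 ≅ Z^3, C_1 ≅ Z^3.

Boundary ∂_1: C_1 → C_0 is given by ∂[p,q] = [q] − [p]. For instance
  ∂QR = R − Q.
As a 3×3 matrix over Z this has rank 2, with invariant factors (1,1).

Now H_k = ker ∂_k / im ∂_{k+1}, so:

  H_0: rank C_0 − rank ∂_1 = 3 − 2 = 1, and the invariant factors of ∂_1 are all 1, so H_0 = Z.
  H_1: rank ker ∂_1 − rank ∂_2 = (3 − 2) − 0 = 1, and there is no ∂_2, so H_1 = Z.

H_0 ≅ Z,  H_1 ≅ Z.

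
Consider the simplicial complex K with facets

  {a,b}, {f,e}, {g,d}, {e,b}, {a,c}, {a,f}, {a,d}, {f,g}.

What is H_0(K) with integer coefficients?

H_0 = Z.

K has 7 vertices, 8 edges.
rank ∂_0 = 0, rank ∂_1 = 6 ⇒ b_0 = 7 − 0 − 6 = 1; all invariant factors of ∂_1 are 1 so no torsion. So H_0 = Z.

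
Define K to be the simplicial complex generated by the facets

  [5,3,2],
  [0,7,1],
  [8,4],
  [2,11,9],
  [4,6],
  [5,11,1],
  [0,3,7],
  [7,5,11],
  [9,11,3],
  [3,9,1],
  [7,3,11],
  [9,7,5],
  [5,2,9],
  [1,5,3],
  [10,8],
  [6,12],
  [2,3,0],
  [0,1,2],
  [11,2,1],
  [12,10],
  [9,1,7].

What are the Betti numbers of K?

K has 13 vertices, 29 edges, 16 triangles.
rank ∂_0 = 0, rank ∂_1 = 11 ⇒ b_0 = 13 − 0 − 11 = 2; all invariant factors of ∂_1 are 1 so no torsion. So H_0 ≅ Z^2.
rank ∂_1 = 11, rank ∂_2 = 15 ⇒ b_1 = 29 − 11 − 15 = 3; all invariant factors of ∂_2 are 1 so no torsion. So H_1 ≅ Z^3.
rank ∂_2 = 15, rank ∂_3 = 0 ⇒ b_2 = 16 − 15 − 0 = 1. So H_2 ≅ Z.

b_0 = 2, b_1 = 3, b_2 = 1.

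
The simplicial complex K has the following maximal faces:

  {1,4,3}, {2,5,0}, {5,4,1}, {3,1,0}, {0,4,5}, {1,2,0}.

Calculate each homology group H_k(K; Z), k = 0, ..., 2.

K has 6 vertices, 12 edges, 6 triangles.
rank ∂_0 = 0, rank ∂_1 = 5 ⇒ b_0 = 6 − 0 − 5 = 1; all invariant factors of ∂_1 are 1 so no torsion. So H_0 = Z.
rank ∂_1 = 5, rank ∂_2 = 6 ⇒ b_1 = 12 − 5 − 6 = 1; all invariant factors of ∂_2 are 1 so no torsion. So H_1 = Z.
rank ∂_2 = 6, rank ∂_3 = 0 ⇒ b_2 = 6 − 6 − 0 = 0. So H_2 = 0.

H_0 = Z,  H_1 = Z,  H_2 = 0.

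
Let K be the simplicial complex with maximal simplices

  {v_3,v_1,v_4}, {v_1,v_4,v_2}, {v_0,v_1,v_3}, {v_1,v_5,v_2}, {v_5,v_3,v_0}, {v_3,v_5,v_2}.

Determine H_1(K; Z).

Take the total order v_0 < v_1 < v_2 < v_3 < v_4 < v_5 on the vertex set. Then K (dimension 2) consists of the simplices:

  0-simplices (6): [v_0], [v_1], [v_2], [v_3], [v_4], [v_5]
  1-simplices (12): [v_0,v_1], [v_0,v_3], [v_0,v_5], [v_1,v_2], [v_1,v_3], [v_1,v_4], [v_1,v_5], [v_2,v_3], [v_2,v_4], [v_2,v_5], [v_3,v_4], [v_3,v_5]
  2-simplices (6): [v_0,v_1,v_3], [v_0,v_3,v_5], [v_1,v_2,v_4], [v_1,v_2,v_5], [v_1,v_3,v_4], [v_2,v_3,v_5]

Hence C_0 ≅ Z^6, C_1 ≅ Z^12, C_2 ≅ Z^6.

∂_1: C_1 → C_0 sends each edge [p,q] (with p < q) to q − p. For instance
  ∂[v_1,v_4] = [v_4] − [v_1].
As a 6×12 matrix over Z this has rank 5, with invariant factors (1,1,1,1,1).

The boundary map ∂_2: C_2 → C_1 maps a triangle to the signed sum of its edges. For instance
  ∂[v_2,v_3,v_5] = [v_3,v_5] − [v_2,v_5] + [v_2,v_3],
  ∂[v_1,v_2,v_5] = [v_2,v_5] − [v_1,v_5] + [v_1,v_2].
The 12×6 boundary matrix has rank 6 and Smith normal form diag(1,1,1,1,1,1).

Now H_k = ker ∂_k / im ∂_{k+1}, so:

  H_1: rank ker ∂_1 − rank ∂_2 = (12 − 5) − 6 = 1, and the invariant factors of ∂_2 are all 1, so H_1 ≅ Z.

(K is a triangulation of the cylinder S^1 x I.)

H_1 = Z.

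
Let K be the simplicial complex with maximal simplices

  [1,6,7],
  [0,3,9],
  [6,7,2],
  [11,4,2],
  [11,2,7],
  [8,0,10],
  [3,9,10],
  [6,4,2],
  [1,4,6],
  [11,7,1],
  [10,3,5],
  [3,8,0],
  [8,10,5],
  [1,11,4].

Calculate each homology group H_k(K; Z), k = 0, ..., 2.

Order the vertices as 0 < 1 < 2 < 3 < 4 < 5 < 6 < 7 < 8 < 9 < 10 < 11. Listing each simplex with vertices in this order, K has dimension 2 with simplices:

  0-simplices (12): [0], [1], [2], [3], [4], [5], [6], [7], [8], [9], [10], [11]
  1-simplices (24): (24 of them)
  2-simplices (14): [0,3,8], [0,3,9], [0,8,10], [1,4,6], [1,4,11], [1,6,7], [1,7,11], [2,4,6], [2,4,11], [2,6,7], [2,7,11], [3,5,10], [3,9,10], [5,8,10]

giving chain groups C_0 ≅ Z^12, C_1 ≅ Z^24, C_2 ≅ Z^14.

∂_1: C_1 → C_0 sends each edge [p,q] (with p < q) to q − p. For instance
  ∂[3,8] = [8] − [3].
The 12×24 boundary matrix has rank 10 and Smith normal form diag(1,1,1,1,1,1,1,1,1,1).

Boundary ∂_2: C_2 → C_1 maps a triangle to the signed sum of its edges. For instance
  ∂[1,7,11] = [7,11] − [1,11] + [1,7],
  ∂[1,6,7] = [6,7] − [1,7] + [1,6].
As a 24×14 matrix over Z this has rank 13, with invariant factors (1,1,1,1,1,1,1,1,1,1,1,1,1).

Reading off H_k = ker ∂_k / im ∂_{k+1}:

  H_0: rank C_0 − rank ∂_1 = 12 − 10 = 2, and the invariant factors of ∂_1 are all 1, so H_0 = Z^2.
  H_1: rank ker ∂_1 − rank ∂_2 = (24 − 10) − 13 = 1, and the invariant factors of ∂_2 are all 1, so H_1 = Z.
  H_2: rank ker ∂_2 − rank ∂_3 = (14 − 13) − 0 = 1, and there is no ∂_3, so H_2 = Z.

As a check, the Euler characteristic is 12 − 24 + 14 = 2, which agrees with 2 − 1 + 1 = 2.

H_0 ≅ Z^2,  H_1 ≅ Z,  H_2 ≅ Z.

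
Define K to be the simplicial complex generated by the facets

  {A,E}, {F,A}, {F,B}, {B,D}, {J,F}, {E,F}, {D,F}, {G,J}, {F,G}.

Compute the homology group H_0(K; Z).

We work with the vertex ordering A < B < D < E < F < G < J. The simplices of K, each written with vertices in increasing order, are:

  0-simplices (7): A, B, D, E, F, G, J
  1-simplices (9): AE, AF, BD, BF, DF, EF, FG, FJ, GJ

so the chain groups are C_0 ≅ Z^7, C_1 ≅ Z^9.

Boundary ∂_1: C_1 → C_0 is given by ∂[p,q] = [q] − [p].
The 7×9 boundary matrix has rank 6 and Smith normal form diag(1,1,1,1,1,1).

Now H_k = ker ∂_k / im ∂_{k+1}, so:

  H_0: rank C_0 − rank ∂_1 = 7 − 6 = 1, and the invariant factors of ∂_1 are all 1, so H_0 = Z.

H_0 = Z.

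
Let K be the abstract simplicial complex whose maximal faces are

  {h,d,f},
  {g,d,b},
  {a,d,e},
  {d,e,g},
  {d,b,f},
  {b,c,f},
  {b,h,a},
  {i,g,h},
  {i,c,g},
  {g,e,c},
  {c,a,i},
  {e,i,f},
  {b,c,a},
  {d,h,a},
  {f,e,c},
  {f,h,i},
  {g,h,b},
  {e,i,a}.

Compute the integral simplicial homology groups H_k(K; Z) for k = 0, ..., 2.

Take the total order a < b < c < d < e < f < g < h < i on the vertex set. Then K (dimension 2) consists of the simplices:

  0-simplices (9): a, b, c, d, e, f, g, h, i
  1-simplices (27): ab, ac, ad, ae, ah, ai, bc, bd, bf, bg, bh, ce, cf, cg, ci, de, df, dg, dh, ef, eg, ei, fh, fi, gh, gi, hi
  2-simplices (18): abc, abh, aci, ade, adh, aei, bcf, bdf, bdg, bgh, cef, ceg, cgi, deg, dfh, efi, fhi, ghi

so the chain groups are C_0 ≅ Z^9, C_1 ≅ Z^27, C_2 ≅ Z^18.

∂_1: C_1 → C_0 sends each edge [p,q] (with p < q) to q − p.
As a 9×27 matrix over Z this has rank 8, with invariant factors (1,1,1,1,1,1,1,1).

The boundary map ∂_2: C_2 → C_1 acts by ∂[p,q,r] = [q,r] − [p,r] + [p,q]. For instance
  ∂efi = fi − ei + ef,
  ∂aci = ci − ai + ac.
This gives a 27×18 integer matrix of rank 18; reducing to Smith normal form yields diagonal entries (1,1,1,1,1,1,1,1,1,1,1,1,1,1,1,1,1,2).

Reading off H_k = ker ∂_k / im ∂_{k+1}:

  H_0: rank C_0 − rank ∂_1 = 9 − 8 = 1, and the invariant factors of ∂_1 are all 1, so H_0 ≅ Z.
  H_1: rank ker ∂_1 − rank ∂_2 = (27 − 8) − 18 = 1, and ∂_2 has invariant factor 2 > 1, so H_1 ≅ Z ⊕ Z/2.
  H_2: rank ker ∂_2 − rank ∂_3 = (18 − 18) − 0 = 0, and there is no ∂_3, so H_2 ≅ 0.

H_0 = Z,  H_1 = Z ⊕ Z/2,  H_2 = 0.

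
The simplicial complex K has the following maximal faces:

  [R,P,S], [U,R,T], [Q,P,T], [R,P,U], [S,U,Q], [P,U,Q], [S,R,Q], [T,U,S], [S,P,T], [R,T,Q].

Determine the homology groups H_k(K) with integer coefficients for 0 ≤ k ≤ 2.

Order the vertices as P < Q < R < S < T < U. Listing each simplex with vertices in this order, K has dimension 2 with simplices:

  0-simplices (6): P, Q, R, S, T, U
  1-simplices (15): PQ, PR, PS, PT, PU, QR, QS, QT, QU, RS, RT, RU, ST, SU, TU
  2-simplices (10): PQT, PQU, PRS, PRU, PST, QRS, QRT, QSU, RTU, STU

so the chain groups are C_0 ≅ Z^6, C_1 ≅ Z^15, C_2 ≅ Z^10.

The boundary map ∂_1: C_1 → C_0 sends each edge [p,q] (with p < q) to q − p. For instance
  ∂QU = U − Q.
The 6×15 boundary matrix has rank 5 and Smith normal form diag(1,1,1,1,1).

Boundary ∂_2: C_2 → C_1 maps a triangle to the signed sum of its edges. For instance
  ∂QRT = RT − QT + QR,
  ∂PQT = QT − PT + PQ.
The 15×10 boundary matrix has rank 10 and Smith normal form diag(1,1,1,1,1,1,1,1,1,2).

Now H_k = ker ∂_k / im ∂_{k+1}, so:

  H_0: rank C_0 − rank ∂_1 = 6 − 5 = 1, and the invariant factors of ∂_1 are all 1, so H_0 = Z.
  H_1: rank ker ∂_1 − rank ∂_2 = (15 − 5) − 10 = 0, and ∂_2 has invariant factor 2 > 1, so H_1 = Z/2.
  H_2: rank ker ∂_2 − rank ∂_3 = (10 − 10) − 0 = 0, and there is no ∂_3, so H_2 = 0.

H_0 = Z,  H_1 = Z/2,  H_2 = 0.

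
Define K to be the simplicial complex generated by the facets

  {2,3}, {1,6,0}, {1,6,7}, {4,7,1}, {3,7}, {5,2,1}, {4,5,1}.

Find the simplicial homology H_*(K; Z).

H_0 ≅ Z,  H_1 ≅ Z,  H_2 = 0.

We work with the vertex ordering 0 < 1 < 2 < 3 < 4 < 5 < 6 < 7. The simplices of K, each written with vertices in increasing order, are:

  0-simplices (8): [0], [1], [2], [3], [4], [5], [6], [7]
  1-simplices (13): [0,1], [0,6], [1,2], [1,4], [1,5], [1,6], [1,7], [2,3], [2,5], [3,7], [4,5], [4,7], [6,7]
  2-simplices (5): [0,1,6], [1,2,5], [1,4,5], [1,4,7], [1,6,7]

Hence C_0 ≅ Z^8, C_1 ≅ Z^13, C_2 ≅ Z^5.

Boundary ∂_1: C_1 → C_0 sends each edge [p,q] (with p < q) to q − p. For instance
  ∂[1,7] = [7] − [1].
This gives a 8×13 integer matrix of rank 7; reducing to Smith normal form yields diagonal entries (1,1,1,1,1,1,1).

∂_2: C_2 → C_1 acts by ∂[p,q,r] = [q,r] − [p,r] + [p,q]. For instance
  ∂[1,2,5] = [2,5] − [1,5] + [1,2],
  ∂[1,4,7] = [4,7] − [1,7] + [1,4].
The 13×5 boundary matrix has rank 5 and Smith normal form diag(1,1,1,1,1).

Reading off H_k = ker ∂_k / im ∂_{k+1}:

  H_0: rank C_0 − rank ∂_1 = 8 − 7 = 1, and the invariant factors of ∂_1 are all 1, so H_0 = Z.
  H_1: rank ker ∂_1 − rank ∂_2 = (13 − 7) − 5 = 1, and the invariant factors of ∂_2 are all 1, so H_1 = Z.
  H_2: rank ker ∂_2 − rank ∂_3 = (5 − 5) − 0 = 0, and there is no ∂_3, so H_2 = 0.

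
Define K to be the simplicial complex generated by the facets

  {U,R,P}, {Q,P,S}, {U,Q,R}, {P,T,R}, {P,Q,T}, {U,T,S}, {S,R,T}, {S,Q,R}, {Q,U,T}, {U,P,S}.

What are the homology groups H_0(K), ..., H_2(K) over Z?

Take the total order P < Q < R < S < T < U on the vertex set. Then K (dimension 2) consists of the simplices:

  0-simplices (6): P, Q, R, S, T, U
  1-simplices (15): PQ, PR, PS, PT, PU, QR, QS, QT, QU, RS, RT, RU, ST, SU, TU
  2-simplices (10): PQS, PQT, PRT, PRU, PSU, QRS, QRU, QTU, RST, STU

giving chain groups C_0 ≅ Z^6, C_1 ≅ Z^15, C_2 ≅ Z^10.

The boundary map ∂_1: C_1 → C_0 sends each edge [p,q] (with p < q) to q − p. For instance
  ∂RS = S − R.
The 6×15 boundary matrix has rank 5 and Smith normal form diag(1,1,1,1,1).

Boundary ∂_2: C_2 → C_1 sends each 2-simplex [p,q,r] to [q,r] − [p,r] + [p,q]. For instance
  ∂RST = ST − RT + RS,
  ∂STU = TU − SU + ST.
This gives a 15×10 integer matrix of rank 10; reducing to Smith normal form yields diagonal entries (1,1,1,1,1,1,1,1,1,2).

From H_k ≅ ker(∂_k) / im(∂_{k+1}) we obtain:

  H_0: rank C_0 − rank ∂_1 = 6 − 5 = 1, and the invariant factors of ∂_1 are all 1, so H_0 ≅ Z.
  H_1: rank ker ∂_1 − rank ∂_2 = (15 − 5) − 10 = 0, and ∂_2 has invariant factor 2 > 1, so H_1 ≅ Z/2.
  H_2: rank ker ∂_2 − rank ∂_3 = (10 − 10) − 0 = 0, and there is no ∂_3, so H_2 ≅ 0.

As a check, the Euler characteristic is 6 − 15 + 10 = 1, which agrees with 1 − 0 + 0 = 1.

H_0 ≅ Z,  H_1 ≅ Z/2,  H_2 = 0.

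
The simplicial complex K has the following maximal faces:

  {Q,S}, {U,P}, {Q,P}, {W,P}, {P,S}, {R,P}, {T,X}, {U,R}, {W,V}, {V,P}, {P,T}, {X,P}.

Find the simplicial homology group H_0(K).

Fix the vertex order P < Q < R < S < T < U < V < W < X and write every simplex with vertices in increasing order. Then dim K = 1 and the simplices of K are:

  0-simplices (9): P, Q, R, S, T, U, V, W, X
  1-simplices (12): PQ, PR, PS, PT, PU, PV, PW, PX, QS, RU, TX, VW

so the chain groups are C_0 ≅ Z^9, C_1 ≅ Z^12.

∂_1: C_1 → C_0 maps an edge to its endpoints' difference, ∂[p,q] = q − p.
As a 9×12 matrix over Z this has rank 8, with invariant factors (1,1,1,1,1,1,1,1).

Now H_k = ker ∂_k / im ∂_{k+1}, so:

  H_0: rank C_0 − rank ∂_1 = 9 − 8 = 1, and the invariant factors of ∂_1 are all 1, so H_0 ≅ Z.

H_0 = Z.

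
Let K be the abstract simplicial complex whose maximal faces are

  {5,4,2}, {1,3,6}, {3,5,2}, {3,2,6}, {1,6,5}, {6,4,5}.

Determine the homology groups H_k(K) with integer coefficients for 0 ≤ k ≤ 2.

H_0 = Z,  H_1 = Z,  H_2 = 0.

Take the total order 1 < 2 < 3 < 4 < 5 < 6 on the vertex set. Then K (dimension 2) consists of the simplices:

  0-simplices (6): [1], [2], [3], [4], [5], [6]
  1-simplices (12): [1,3], [1,5], [1,6], [2,3], [2,4], [2,5], [2,6], [3,5], [3,6], [4,5], [4,6], [5,6]
  2-simplices (6): [1,3,6], [1,5,6], [2,3,5], [2,3,6], [2,4,5], [4,5,6]

Hence C_0 ≅ Z^6, C_1 ≅ Z^12, C_2 ≅ Z^6.

The boundary map ∂_1: C_1 → C_0 sends each edge [p,q] (with p < q) to q − p. For instance
  ∂[4,5] = [5] − [4].
As a 6×12 matrix over Z this has rank 5, with invariant factors (1,1,1,1,1).

∂_2: C_2 → C_1 maps a triangle to the signed sum of its edges. For instance
  ∂[2,4,5] = [4,5] − [2,5] + [2,4],
  ∂[1,3,6] = [3,6] − [1,6] + [1,3].
The resulting 12×6 matrix has rank 6, and its Smith normal form has invariant factors (1,1,1,1,1,1).

Reading off H_k = ker ∂_k / im ∂_{k+1}:

  H_0: rank C_0 − rank ∂_1 = 6 − 5 = 1, and the invariant factors of ∂_1 are all 1, so H_0 = Z.
  H_1: rank ker ∂_1 − rank ∂_2 = (12 − 5) − 6 = 1, and the invariant factors of ∂_2 are all 1, so H_1 = Z.
  H_2: rank ker ∂_2 − rank ∂_3 = (6 − 6) − 0 = 0, and there is no ∂_3, so H_2 = 0.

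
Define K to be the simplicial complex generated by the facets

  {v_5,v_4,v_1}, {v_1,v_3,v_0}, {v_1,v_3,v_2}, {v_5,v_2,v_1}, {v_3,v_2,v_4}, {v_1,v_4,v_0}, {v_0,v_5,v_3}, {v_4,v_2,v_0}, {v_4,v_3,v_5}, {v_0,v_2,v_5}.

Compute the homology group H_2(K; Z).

We work with the vertex ordering v_0 < v_1 < v_2 < v_3 < v_4 < v_5. The simplices of K, each written with vertices in increasing order, are:

  0-simplices (6): [v_0], [v_1], [v_2], [v_3], [v_4], [v_5]
  1-simplices (15): (15 of them)
  2-simplices (10): [v_0,v_1,v_3], [v_0,v_1,v_4], [v_0,v_2,v_4], [v_0,v_2,v_5], [v_0,v_3,v_5], [v_1,v_2,v_3], [v_1,v_2,v_5], [v_1,v_4,v_5], [v_2,v_3,v_4], [v_3,v_4,v_5]

so the chain groups are C_0 ≅ Z^6, C_1 ≅ Z^15, C_2 ≅ Z^10.

The boundary map ∂_1: C_1 → C_0 sends each edge [p,q] (with p < q) to q − p.
The resulting 6×15 matrix has rank 5, and its Smith normal form has invariant factors (1,1,1,1,1).

The boundary map ∂_2: C_2 → C_1 maps a triangle to the signed sum of its edges. For instance
  ∂[v_1,v_4,v_5] = [v_4,v_5] − [v_1,v_5] + [v_1,v_4],
  ∂[v_0,v_2,v_5] = [v_2,v_5] − [v_0,v_5] + [v_0,v_2].
This gives a 15×10 integer matrix of rank 10; reducing to Smith normal form yields diagonal entries (1,1,1,1,1,1,1,1,1,2).

Reading off H_k = ker ∂_k / im ∂_{k+1}:

  H_2: rank ker ∂_2 − rank ∂_3 = (10 − 10) − 0 = 0, and there is no ∂_3, so H_2 ≅ 0.

H_2 ≅ 0.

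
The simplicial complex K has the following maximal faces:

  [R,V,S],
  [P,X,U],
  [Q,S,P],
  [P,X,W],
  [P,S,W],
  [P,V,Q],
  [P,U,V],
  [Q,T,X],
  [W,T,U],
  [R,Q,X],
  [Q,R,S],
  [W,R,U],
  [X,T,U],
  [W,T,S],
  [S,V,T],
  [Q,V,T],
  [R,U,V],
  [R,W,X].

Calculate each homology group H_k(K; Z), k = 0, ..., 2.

Take the total order P < Q < R < S < T < U < V < W < X on the vertex set. Then K (dimension 2) consists of the simplices:

  0-simplices (9): P, Q, R, S, T, U, V, W, X
  1-simplices (27): PQ, PS, PU, PV, PW, PX, QR, QS, QT, QV, QX, RS, RU, RV, RW, RX, ST, SV, SW, TU, TV, TW, TX, UV, UW, UX, WX
  2-simplices (18): PQS, PQV, PSW, PUV, PUX, PWX, QRS, QRX, QTV, QTX, RSV, RUV, RUW, RWX, STV, STW, TUW, TUX

giving chain groups C_0 ≅ Z^9, C_1 ≅ Z^27, C_2 ≅ Z^18.

The boundary map ∂_1: C_1 → C_0 maps an edge to its endpoints' difference, ∂[p,q] = q − p.
This gives a 9×27 integer matrix of rank 8; reducing to Smith normal form yields diagonal entries (1,1,1,1,1,1,1,1).

The boundary map ∂_2: C_2 → C_1 acts by ∂[p,q,r] = [q,r] − [p,r] + [p,q]. For instance
  ∂PQS = QS − PS + PQ,
  ∂STV = TV − SV + ST.
As a 27×18 matrix over Z this has rank 18, with invariant factors (1,1,1,1,1,1,1,1,1,1,1,1,1,1,1,1,1,2).

From H_k ≅ ker(∂_k) / im(∂_{k+1}) we obtain:

  H_0: rank C_0 − rank ∂_1 = 9 − 8 = 1, and the invariant factors of ∂_1 are all 1, so H_0 = Z.
  H_1: rank ker ∂_1 − rank ∂_2 = (27 − 8) − 18 = 1, and ∂_2 has invariant factor 2 > 1, so H_1 = Z ⊕ Z/2Z.
  H_2: rank ker ∂_2 − rank ∂_3 = (18 − 18) − 0 = 0, and there is no ∂_3, so H_2 = 0.

As a check, the Euler characteristic is 9 − 27 + 18 = 0, which agrees with 1 − 1 + 0 = 0.
(K is a triangulation of the Klein bottle.)

H_0 ≅ Z,  H_1 ≅ Z ⊕ Z/2Z,  H_2 = 0.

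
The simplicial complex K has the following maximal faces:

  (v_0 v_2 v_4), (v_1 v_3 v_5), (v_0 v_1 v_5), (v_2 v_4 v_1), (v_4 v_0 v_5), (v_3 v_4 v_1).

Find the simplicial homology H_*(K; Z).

Order the vertices as v_0 < v_1 < v_2 < v_3 < v_4 < v_5. Listing each simplex with vertices in this order, K has dimension 2 with simplices:

  0-simplices (6): [v_0], [v_1], [v_2], [v_3], [v_4], [v_5]
  1-simplices (12): [v_0,v_1], [v_0,v_2], [v_0,v_4], [v_0,v_5], [v_1,v_2], [v_1,v_3], [v_1,v_4], [v_1,v_5], [v_2,v_4], [v_3,v_4], [v_3,v_5], [v_4,v_5]
  2-simplices (6): [v_0,v_1,v_5], [v_0,v_2,v_4], [v_0,v_4,v_5], [v_1,v_2,v_4], [v_1,v_3,v_4], [v_1,v_3,v_5]

so the chain groups are C_0 ≅ Z^6, C_1 ≅ Z^12, C_2 ≅ Z^6.

The boundary map ∂_1: C_1 → C_0 is given by ∂[p,q] = [q] − [p]. For instance
  ∂[v_0,v_5] = [v_5] − [v_0].
This gives a 6×12 integer matrix of rank 5; reducing to Smith normal form yields diagonal entries (1,1,1,1,1).

The boundary map ∂_2: C_2 → C_1 maps a triangle to the signed sum of its edges. For instance
  ∂[v_0,v_1,v_5] = [v_1,v_5] − [v_0,v_5] + [v_0,v_1],
  ∂[v_0,v_4,v_5] = [v_4,v_5] − [v_0,v_5] + [v_0,v_4].
As a 12×6 matrix over Z this has rank 6, with invariant factors (1,1,1,1,1,1).

From H_k ≅ ker(∂_k) / im(∂_{k+1}) we obtain:

  H_0: rank C_0 − rank ∂_1 = 6 − 5 = 1, and the invariant factors of ∂_1 are all 1, so H_0 ≅ Z.
  H_1: rank ker ∂_1 − rank ∂_2 = (12 − 5) − 6 = 1, and the invariant factors of ∂_2 are all 1, so H_1 ≅ Z.
  H_2: rank ker ∂_2 − rank ∂_3 = (6 − 6) − 0 = 0, and there is no ∂_3, so H_2 ≅ 0.

H_0 ≅ Z,  H_1 ≅ Z,  H_2 = 0.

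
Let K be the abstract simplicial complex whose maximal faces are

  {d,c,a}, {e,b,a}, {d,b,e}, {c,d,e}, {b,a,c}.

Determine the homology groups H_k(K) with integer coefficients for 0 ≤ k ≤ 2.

K has 5 vertices, 10 edges, 5 triangles.
rank ∂_0 = 0, rank ∂_1 = 4 ⇒ b_0 = 5 − 0 − 4 = 1; all invariant factors of ∂_1 are 1 so no torsion. So H_0 ≅ Z.
rank ∂_1 = 4, rank ∂_2 = 5 ⇒ b_1 = 10 − 4 − 5 = 1; all invariant factors of ∂_2 are 1 so no torsion. So H_1 ≅ Z.
rank ∂_2 = 5, rank ∂_3 = 0 ⇒ b_2 = 5 − 5 − 0 = 0. So H_2 ≅ 0.

H_0 = Z,  H_1 = Z,  H_2 = 0.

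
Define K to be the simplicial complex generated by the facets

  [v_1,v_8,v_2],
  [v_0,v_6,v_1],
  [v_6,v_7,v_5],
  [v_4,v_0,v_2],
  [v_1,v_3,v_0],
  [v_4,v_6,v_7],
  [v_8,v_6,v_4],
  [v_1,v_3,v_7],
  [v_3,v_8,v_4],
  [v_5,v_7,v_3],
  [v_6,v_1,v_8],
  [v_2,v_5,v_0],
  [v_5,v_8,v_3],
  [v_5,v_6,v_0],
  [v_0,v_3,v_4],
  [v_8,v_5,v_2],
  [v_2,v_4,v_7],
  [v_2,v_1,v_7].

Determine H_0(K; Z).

Fix the vertex order v_0 < v_1 < v_2 < v_3 < v_4 < v_5 < v_6 < v_7 < v_8 and write every simplex with vertices in increasing order. Then dim K = 2 and the simplices of K are:

  0-simplices (9): [v_0], [v_1], [v_2], [v_3], [v_4], [v_5], [v_6], [v_7], [v_8]
  1-simplices (27): (27 of them)
  2-simplices (18): (18 of them)

giving chain groups C_0 ≅ Z^9, C_1 ≅ Z^27, C_2 ≅ Z^18.

∂_1: C_1 → C_0 is given by ∂[p,q] = [q] − [p]. For instance
  ∂[v_1,v_6] = [v_6] − [v_1].
The resulting 9×27 matrix has rank 8, and its Smith normal form has invariant factors (1,1,1,1,1,1,1,1).

The boundary map ∂_2: C_2 → C_1 sends each 2-simplex [p,q,r] to [q,r] − [p,r] + [p,q]. For instance
  ∂[v_3,v_5,v_7] = [v_5,v_7] − [v_3,v_7] + [v_3,v_5],
  ∂[v_1,v_2,v_8] = [v_2,v_8] − [v_1,v_8] + [v_1,v_2].
The 27×18 boundary matrix has rank 17 and Smith normal form diag(1,1,1,1,1,1,1,1,1,1,1,1,1,1,1,1,1).

From H_k ≅ ker(∂_k) / im(∂_{k+1}) we obtain:

  H_0: rank C_0 − rank ∂_1 = 9 − 8 = 1, and the invariant factors of ∂_1 are all 1, so H_0 ≅ Z.

(K is a triangulation of the torus T^2.)

H_0 = Z.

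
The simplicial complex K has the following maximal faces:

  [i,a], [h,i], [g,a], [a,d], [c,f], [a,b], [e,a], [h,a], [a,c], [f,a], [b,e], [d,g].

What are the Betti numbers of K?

Take the total order a < b < c < d < e < f < g < h < i on the vertex set. Then K (dimension 1) consists of the simplices:

  0-simplices (9): a, b, c, d, e, f, g, h, i
  1-simplices (12): ab, ac, ad, ae, af, ag, ah, ai, be, cf, dg, hi

Hence C_0 ≅ Z^9, C_1 ≅ Z^12.

Boundary ∂_1: C_1 → C_0 maps an edge to its endpoints' difference, ∂[p,q] = q − p. For instance
  ∂af = f − a.
As a 9×12 matrix over Z this has rank 8, with invariant factors (1,1,1,1,1,1,1,1).

Now H_k = ker ∂_k / im ∂_{k+1}, so:

  H_0: rank C_0 − rank ∂_1 = 9 − 8 = 1, and the invariant factors of ∂_1 are all 1, so H_0 = Z.
  H_1: rank ker ∂_1 − rank ∂_2 = (12 − 8) − 0 = 4, and there is no ∂_2, so H_1 = Z^4.

Hence the Betti numbers are b_0 = 1, b_1 = 4.

b_0 = 1, b_1 = 4.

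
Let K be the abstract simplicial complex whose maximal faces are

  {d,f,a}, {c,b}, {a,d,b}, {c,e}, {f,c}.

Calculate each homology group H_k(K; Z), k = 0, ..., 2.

H_0 ≅ Z,  H_1 ≅ Z,  H_2 = 0.

Order the vertices as a < b < c < d < e < f. Listing each simplex with vertices in this order, K has dimension 2 with simplices:

  0-simplices (6): a, b, c, d, e, f
  1-simplices (8): ab, ad, af, bc, bd, ce, cf, df
  2-simplices (2): abd, adf

Hence C_0 ≅ Z^6, C_1 ≅ Z^8, C_2 ≅ Z^2.

∂_1: C_1 → C_0 is given by ∂[p,q] = [q] − [p].
As a 6×8 matrix over Z this has rank 5, with invariant factors (1,1,1,1,1).

∂_2: C_2 → C_1 maps a triangle to the signed sum of its edges. For instance
  ∂abd = bd − ad + ab,
  ∂adf = df − af + ad.
As a 8×2 matrix over Z this has rank 2, with invariant factors (1,1).

Reading off H_k = ker ∂_k / im ∂_{k+1}:

  H_0: rank C_0 − rank ∂_1 = 6 − 5 = 1, and the invariant factors of ∂_1 are all 1, so H_0 ≅ Z.
  H_1: rank ker ∂_1 − rank ∂_2 = (8 − 5) − 2 = 1, and the invariant factors of ∂_2 are all 1, so H_1 ≅ Z.
  H_2: rank ker ∂_2 − rank ∂_3 = (2 − 2) − 0 = 0, and there is no ∂_3, so H_2 ≅ 0.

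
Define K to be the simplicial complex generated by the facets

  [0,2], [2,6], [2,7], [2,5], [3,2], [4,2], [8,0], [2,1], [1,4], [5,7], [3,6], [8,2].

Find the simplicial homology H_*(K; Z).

H_0 = Z,  H_1 = Z^4.

K has 9 vertices, 12 edges.
rank ∂_0 = 0, rank ∂_1 = 8 ⇒ b_0 = 9 − 0 − 8 = 1; all invariant factors of ∂_1 are 1 so no torsion. So H_0 = Z.
rank ∂_1 = 8, rank ∂_2 = 0 ⇒ b_1 = 12 − 8 − 0 = 4. So H_1 = Z^4.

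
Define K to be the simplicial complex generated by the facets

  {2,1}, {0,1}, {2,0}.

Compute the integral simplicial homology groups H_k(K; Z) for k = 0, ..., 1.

We work with the vertex ordering 0 < 1 < 2. The simplices of K, each written with vertices in increasing order, are:

  0-simplices (3): [0], [1], [2]
  1-simplices (3): [0,1], [0,2], [1,2]

giving chain groups C_0 ≅ Z^3, C_1 ≅ Z^3.

∂_1: C_1 → C_0 sends each edge [p,q] (with p < q) to q − p.
This gives a 3×3 integer matrix of rank 2; reducing to Smith normal form yields diagonal entries (1,1).

Reading off H_k = ker ∂_k / im ∂_{k+1}:

  H_0: rank C_0 − rank ∂_1 = 3 − 2 = 1, and the invariant factors of ∂_1 are all 1, so H_0 = Z.
  H_1: rank ker ∂_1 − rank ∂_2 = (3 − 2) − 0 = 1, and there is no ∂_2, so H_1 = Z.

H_0 ≅ Z,  H_1 ≅ Z.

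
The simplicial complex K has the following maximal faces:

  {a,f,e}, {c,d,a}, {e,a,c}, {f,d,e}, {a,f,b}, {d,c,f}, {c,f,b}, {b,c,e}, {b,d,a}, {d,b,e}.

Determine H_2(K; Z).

H_2 = 0.

Order the vertices as a < b < c < d < e < f. Listing each simplex with vertices in this order, K has dimension 2 with simplices:

  0-simplices (6): a, b, c, d, e, f
  1-simplices (15): ab, ac, ad, ae, af, bc, bd, be, bf, cd, ce, cf, de, df, ef
  2-simplices (10): abd, abf, acd, ace, aef, bce, bcf, bde, cdf, def

giving chain groups C_0 ≅ Z^6, C_1 ≅ Z^15, C_2 ≅ Z^10.

Boundary ∂_1: C_1 → C_0 sends each edge [p,q] (with p < q) to q − p.
The 6×15 boundary matrix has rank 5 and Smith normal form diag(1,1,1,1,1).

The boundary map ∂_2: C_2 → C_1 sends each 2-simplex [p,q,r] to [q,r] − [p,r] + [p,q]. For instance
  ∂ace = ce − ae + ac,
  ∂aef = ef − af + ae.
The 15×10 boundary matrix has rank 10 and Smith normal form diag(1,1,1,1,1,1,1,1,1,2).

Computing H_k = (kernel of ∂_k) / (image of ∂_{k+1}):

  H_2: rank ker ∂_2 − rank ∂_3 = (10 − 10) − 0 = 0, and there is no ∂_3, so H_2 ≅ 0.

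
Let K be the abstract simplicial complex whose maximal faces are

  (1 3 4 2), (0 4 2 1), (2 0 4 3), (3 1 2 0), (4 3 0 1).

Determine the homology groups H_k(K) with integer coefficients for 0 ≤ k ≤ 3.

H_0 = Z,  H_1 = 0,  H_2 = 0,  H_3 = Z.

K has 5 vertices, 10 edges, 10 triangles, 5 3-simplices.
rank ∂_0 = 0, rank ∂_1 = 4 ⇒ b_0 = 5 − 0 − 4 = 1; all invariant factors of ∂_1 are 1 so no torsion. So H_0 ≅ Z.
rank ∂_1 = 4, rank ∂_2 = 6 ⇒ b_1 = 10 − 4 − 6 = 0; all invariant factors of ∂_2 are 1 so no torsion. So H_1 ≅ 0.
rank ∂_2 = 6, rank ∂_3 = 4 ⇒ b_2 = 10 − 6 − 4 = 0; all invariant factors of ∂_3 are 1 so no torsion. So H_2 ≅ 0.
rank ∂_3 = 4, rank ∂_4 = 0 ⇒ b_3 = 5 − 4 − 0 = 1. So H_3 ≅ Z.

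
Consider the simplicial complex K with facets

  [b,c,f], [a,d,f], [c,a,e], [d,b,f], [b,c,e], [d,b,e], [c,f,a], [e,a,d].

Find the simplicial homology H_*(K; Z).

H_0 ≅ Z,  H_1 = 0,  H_2 ≅ Z.

Order the vertices as a < b < c < d < e < f. Listing each simplex with vertices in this order, K has dimension 2 with simplices:

  0-simplices (6): a, b, c, d, e, f
  1-simplices (12): ac, ad, ae, af, bc, bd, be, bf, ce, cf, de, df
  2-simplices (8): ace, acf, ade, adf, bce, bcf, bde, bdf

Hence C_0 ≅ Z^6, C_1 ≅ Z^12, C_2 ≅ Z^8.

∂_1: C_1 → C_0 is given by ∂[p,q] = [q] − [p]. For instance
  ∂de = e − d.
The 6×12 boundary matrix has rank 5 and Smith normal form diag(1,1,1,1,1).

The boundary map ∂_2: C_2 → C_1 sends each 2-simplex [p,q,r] to [q,r] − [p,r] + [p,q]. For instance
  ∂adf = df − af + ad,
  ∂bdf = df − bf + bd.
The 12×8 boundary matrix has rank 7 and Smith normal form diag(1,1,1,1,1,1,1).

Now H_k = ker ∂_k / im ∂_{k+1}, so:

  H_0: rank C_0 − rank ∂_1 = 6 − 5 = 1, and the invariant factors of ∂_1 are all 1, so H_0 = Z.
  H_1: rank ker ∂_1 − rank ∂_2 = (12 − 5) − 7 = 0, and the invariant factors of ∂_2 are all 1, so H_1 = 0.
  H_2: rank ker ∂_2 − rank ∂_3 = (8 − 7) − 0 = 1, and there is no ∂_3, so H_2 = Z.

(K is a triangulation of the 2-sphere S^2.)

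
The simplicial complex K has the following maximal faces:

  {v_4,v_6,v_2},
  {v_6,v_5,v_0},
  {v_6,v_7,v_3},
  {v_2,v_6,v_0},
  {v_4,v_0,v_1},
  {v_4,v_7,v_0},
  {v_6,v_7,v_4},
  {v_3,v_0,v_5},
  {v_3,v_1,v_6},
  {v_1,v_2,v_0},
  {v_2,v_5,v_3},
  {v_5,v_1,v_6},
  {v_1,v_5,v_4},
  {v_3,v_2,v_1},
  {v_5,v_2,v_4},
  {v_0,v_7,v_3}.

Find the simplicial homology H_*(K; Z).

Order the vertices as v_0 < v_1 < v_2 < v_3 < v_4 < v_5 < v_6 < v_7. Listing each simplex with vertices in this order, K has dimension 2 with simplices:

  0-simplices (8): [v_0], [v_1], [v_2], [v_3], [v_4], [v_5], [v_6], [v_7]
  1-simplices (24): (24 of them)
  2-simplices (16): (16 of them)

Hence C_0 ≅ Z^8, C_1 ≅ Z^24, C_2 ≅ Z^16.

∂_1: C_1 → C_0 sends each edge [p,q] (with p < q) to q − p. For instance
  ∂[v_0,v_5] = [v_5] − [v_0].
This gives a 8×24 integer matrix of rank 7; reducing to Smith normal form yields diagonal entries (1,1,1,1,1,1,1).

The boundary map ∂_2: C_2 → C_1 maps a triangle to the signed sum of its edges. For instance
  ∂[v_2,v_4,v_6] = [v_4,v_6] − [v_2,v_6] + [v_2,v_4],
  ∂[v_3,v_6,v_7] = [v_6,v_7] − [v_3,v_7] + [v_3,v_6].
The 24×16 boundary matrix has rank 15 and Smith normal form diag(1,1,1,1,1,1,1,1,1,1,1,1,1,1,1).

Computing H_k = (kernel of ∂_k) / (image of ∂_{k+1}):

  H_0: rank C_0 − rank ∂_1 = 8 − 7 = 1, and the invariant factors of ∂_1 are all 1, so H_0 = Z.
  H_1: rank ker ∂_1 − rank ∂_2 = (24 − 7) − 15 = 2, and the invariant factors of ∂_2 are all 1, so H_1 = Z^2.
  H_2: rank ker ∂_2 − rank ∂_3 = (16 − 15) − 0 = 1, and there is no ∂_3, so H_2 = Z.

H_0 ≅ Z,  H_1 ≅ Z^2,  H_2 ≅ Z.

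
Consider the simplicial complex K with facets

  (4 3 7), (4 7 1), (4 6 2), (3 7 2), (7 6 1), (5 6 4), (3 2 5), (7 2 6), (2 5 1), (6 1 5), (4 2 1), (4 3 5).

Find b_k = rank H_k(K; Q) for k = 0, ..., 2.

We work with the vertex ordering 1 < 2 < 3 < 4 < 5 < 6 < 7. The simplices of K, each written with vertices in increasing order, are:

  0-simplices (7): [1], [2], [3], [4], [5], [6], [7]
  1-simplices (18): [1,2], [1,4], [1,5], [1,6], [1,7], [2,3], [2,4], [2,5], [2,6], [2,7], [3,4], [3,5], [3,7], [4,5], [4,6], [4,7], [5,6], [6,7]
  2-simplices (12): [1,2,4], [1,2,5], [1,4,7], [1,5,6], [1,6,7], [2,3,5], [2,3,7], [2,4,6], [2,6,7], [3,4,5], [3,4,7], [4,5,6]

Hence C_0 ≅ Z^7, C_1 ≅ Z^18, C_2 ≅ Z^12.

Boundary ∂_1: C_1 → C_0 is given by ∂[p,q] = [q] − [p].
As a 7×18 matrix over Z this has rank 6, with invariant factors (1,1,1,1,1,1).

∂_2: C_2 → C_1 acts by ∂[p,q,r] = [q,r] − [p,r] + [p,q]. For instance
  ∂[2,3,7] = [3,7] − [2,7] + [2,3],
  ∂[1,2,5] = [2,5] − [1,5] + [1,2].
The 18×12 boundary matrix has rank 12 and Smith normal form diag(1,1,1,1,1,1,1,1,1,1,1,2).

Reading off H_k = ker ∂_k / im ∂_{k+1}:

  H_0: rank C_0 − rank ∂_1 = 7 − 6 = 1, and the invariant factors of ∂_1 are all 1, so H_0 ≅ Z.
  H_1: rank ker ∂_1 − rank ∂_2 = (18 − 6) − 12 = 0, and ∂_2 has invariant factor 2 > 1, so H_1 ≅ Z/2.
  H_2: rank ker ∂_2 − rank ∂_3 = (12 − 12) − 0 = 0, and there is no ∂_3, so H_2 ≅ 0.

As a check, the Euler characteristic is 7 − 18 + 12 = 1, which agrees with 1 − 0 + 0 = 1.

Hence the Betti numbers are b_0 = 1, b_1 = 0, b_2 = 0.

b_0 = 1, b_1 = 0, b_2 = 0.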